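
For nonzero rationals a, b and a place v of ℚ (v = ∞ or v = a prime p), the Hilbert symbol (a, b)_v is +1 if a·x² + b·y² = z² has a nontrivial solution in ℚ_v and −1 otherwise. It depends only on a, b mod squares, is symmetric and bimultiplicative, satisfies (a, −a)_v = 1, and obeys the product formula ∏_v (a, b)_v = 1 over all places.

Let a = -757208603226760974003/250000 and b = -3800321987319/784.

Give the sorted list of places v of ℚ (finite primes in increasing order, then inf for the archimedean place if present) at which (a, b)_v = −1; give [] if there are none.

[11, 13, 19, 23, 31, inf]

Mod squares: a ≡ -9867, b ≡ -6479. Check v ∈ {∞, 2, 3, 5, 7, 11, 13, 19, 23, 31}.
v=11: a=11^5·(≡3), b=11^1·(≡4) mod 11; (3|11)=+1, (4|11)=+1; (−1)^{5·1·5}·(+1)^1·(+1)^5 = -1.
v=13: a=13^5·(≡5), b=13^2·(≡6) mod 13; (5|13)=-1, (6|13)=-1; (−1)^{5·2·6}·(-1)^2·(-1)^5 = -1.
v=∞: -9867 < 0 and -6479 < 0  ⇒  (a,b)_∞ = -1.
v=19: a=19^2·(≡14), b=19^1·(≡11) mod 19; (14|19)=-1, (11|19)=+1; (−1)^{2·1·9}·(-1)^1·(+1)^2 = -1.
v=2: v_2(a)=-4, v_2(b)=-4; units ≡ 5, 1 (mod 8); ε·ε+αω+βω = 0·0+-4·0+-4·1 ≡ 0  ⇒  (a,b)_2 = +1.
v=3: a=3^1·(≡2), b=3^8·(≡1) mod 3; (2|3)=-1, (1|3)=+1; (−1)^{1·8·1}·(-1)^8·(+1)^1 = +1.
v=7: a=7^0·(≡3), b=7^-2·(≡5) mod 7; (3|7)=-1, (5|7)=-1; (−1)^{0·-2·3}·(-1)^-2·(-1)^0 = +1.
v=23: a=23^3·(≡3), b=23^2·(≡7) mod 23; (3|23)=+1, (7|23)=-1; (−1)^{3·2·11}·(+1)^2·(-1)^3 = -1.
v=5: a=5^-6·(≡2), b=5^0·(≡4) mod 5; (2|5)=-1, (4|5)=+1; (−1)^{-6·0·2}·(-1)^0·(+1)^-6 = +1.
v=31: a=31^2·(≡21), b=31^1·(≡19) mod 31; (21|31)=-1, (19|31)=+1; (−1)^{2·1·15}·(-1)^1·(+1)^2 = -1.
Ram(-9867, -6479) = {11, 13, 19, 23, 31, ∞}; no ℚ_11-point on the conic.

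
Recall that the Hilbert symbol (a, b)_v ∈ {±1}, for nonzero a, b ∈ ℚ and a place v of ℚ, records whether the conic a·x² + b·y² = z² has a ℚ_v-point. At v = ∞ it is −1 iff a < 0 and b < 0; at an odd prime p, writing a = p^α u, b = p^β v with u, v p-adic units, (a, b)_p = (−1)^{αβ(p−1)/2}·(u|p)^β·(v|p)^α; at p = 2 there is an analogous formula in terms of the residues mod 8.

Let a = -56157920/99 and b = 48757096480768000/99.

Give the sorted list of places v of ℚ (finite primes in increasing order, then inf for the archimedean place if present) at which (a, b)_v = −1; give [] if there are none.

(a, b) ≡ (-787930, 1595) mod (ℚ^×)²; places V = {2, 3, 5, 7, 11, 13, 19, 29, ∞}.
(a,b)_2: α=5, β=18; u≡3, v≡3 (mod 8); ε(u)ε(v)=1·1, αω(v)=5·1, βω(u)=18·1; sum ≡ 0  ⇒  +1.
(a,b)_∞: sgn(-787930)=−, sgn(1595)=+, so +1.
(a,b)_19: α=1, u≡9; β=2, v≡10 (mod 19); (9|19)=+1, (10|19)=-1; sign (−1)^0·+1^2·-1^1 = -1.
(a,b)_5: α=1, u≡4; β=3, v≡1 (mod 5); (4|5)=+1, (1|5)=+1; sign (−1)^0·+1^3·+1^1 = +1.
(a,b)_13: α=1, u≡1; β=2, v≡3 (mod 13); (1|13)=+1, (3|13)=+1; sign (−1)^0·+1^2·+1^1 = +1.
(a,b)_7: α=2, u≡2; β=0, v≡3 (mod 7); (2|7)=+1, (3|7)=-1; sign (−1)^0·+1^0·-1^2 = +1.
(a,b)_11: α=-1, u≡8; β=-1, v≡8 (mod 11); (8|11)=-1, (8|11)=-1; sign (−1)^1·-1^-1·-1^-1 = -1.
(a,b)_29: α=1, u≡2; β=3, v≡26 (mod 29); (2|29)=-1, (26|29)=-1; sign (−1)^0·-1^3·-1^1 = +1.
(a,b)_3: α=-2, u≡2; β=-2, v≡2 (mod 3); (2|3)=-1, (2|3)=-1; sign (−1)^0·-1^-2·-1^-2 = +1.
(-787930, 1595 / ℚ) ramifies at {11, 19}: a division algebra.

[11, 19]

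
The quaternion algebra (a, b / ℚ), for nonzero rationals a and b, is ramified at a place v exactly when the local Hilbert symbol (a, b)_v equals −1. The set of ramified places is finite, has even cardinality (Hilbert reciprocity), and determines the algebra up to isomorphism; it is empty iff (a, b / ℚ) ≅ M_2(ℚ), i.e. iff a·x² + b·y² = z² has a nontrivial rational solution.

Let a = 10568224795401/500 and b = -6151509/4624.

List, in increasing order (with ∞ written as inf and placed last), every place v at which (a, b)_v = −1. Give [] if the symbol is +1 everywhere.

[13, 29]

Mod squares: a ≡ 17205, b ≡ -13949. Check v ∈ {∞, 2, 3, 5, 7, 13, 17, 29, 31, 37}.
v=5: a=5^-3·(≡4), b=5^0·(≡4) mod 5; (4|5)=+1, (4|5)=+1; (−1)^{-3·0·2}·(+1)^0·(+1)^-3 = +1.
v=7: a=7^4·(≡5), b=7^2·(≡1) mod 7; (5|7)=-1, (1|7)=+1; (−1)^{4·2·3}·(-1)^2·(+1)^4 = +1.
v=3: a=3^3·(≡2), b=3^2·(≡1) mod 3; (2|3)=-1, (1|3)=+1; (−1)^{3·2·1}·(-1)^2·(+1)^3 = +1.
v=29: a=29^2·(≡12), b=29^1·(≡10) mod 29; (12|29)=-1, (10|29)=-1; (−1)^{2·1·14}·(-1)^1·(-1)^2 = -1.
v=13: a=13^2·(≡8), b=13^1·(≡8) mod 13; (8|13)=-1, (8|13)=-1; (−1)^{2·1·6}·(-1)^1·(-1)^2 = -1.
v=2: v_2(a)=-2, v_2(b)=-4; units ≡ 5, 3 (mod 8); ε·ε+αω+βω = 0·1+-2·1+-4·1 ≡ 0  ⇒  (a,b)_2 = +1.
v=31: a=31^1·(≡8), b=31^0·(≡20) mod 31; (8|31)=+1, (20|31)=+1; (−1)^{1·0·15}·(+1)^0·(+1)^1 = +1.
v=∞: 17205 > 0 and -13949 < 0  ⇒  (a,b)_∞ = +1.
v=17: a=17^0·(≡1), b=17^-2·(≡8) mod 17; (1|17)=+1, (8|17)=+1; (−1)^{0·-2·8}·(+1)^-2·(+1)^0 = +1.
v=37: a=37^1·(≡12), b=37^1·(≡16) mod 37; (12|37)=+1, (16|37)=+1; (−1)^{1·1·18}·(+1)^1·(+1)^1 = +1.
(17205, -13949 / ℚ) ramifies at {13, 29}: a division algebra.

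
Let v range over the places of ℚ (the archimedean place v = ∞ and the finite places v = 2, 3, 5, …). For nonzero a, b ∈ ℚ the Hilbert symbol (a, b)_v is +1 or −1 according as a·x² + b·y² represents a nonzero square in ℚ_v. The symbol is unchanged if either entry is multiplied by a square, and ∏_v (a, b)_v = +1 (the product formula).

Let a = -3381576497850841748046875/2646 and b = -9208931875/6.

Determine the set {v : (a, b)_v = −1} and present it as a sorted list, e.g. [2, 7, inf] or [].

Mod squares: a ≡ -9570, b ≡ -730626. Check v ∈ {∞, 2, 3, 5, 7, 11, 13, 17, 19, 29}.
v=17: a=17^2·(≡15), b=17^1·(≡8) mod 17; (15|17)=+1, (8|17)=+1; (−1)^{2·1·8}·(+1)^1·(+1)^2 = +1.
v=7: a=7^-2·(≡3), b=7^0·(≡3) mod 7; (3|7)=-1, (3|7)=-1; (−1)^{-2·0·3}·(-1)^0·(-1)^-2 = +1.
v=5: a=5^11·(≡1), b=5^4·(≡4) mod 5; (1|5)=+1, (4|5)=+1; (−1)^{11·4·2}·(+1)^4·(+1)^11 = +1.
v=13: a=13^2·(≡7), b=13^1·(≡4) mod 13; (7|13)=-1, (4|13)=+1; (−1)^{2·1·6}·(-1)^1·(+1)^2 = -1.
v=11: a=11^5·(≡7), b=11^2·(≡4) mod 11; (7|11)=-1, (4|11)=+1; (−1)^{5·2·5}·(-1)^2·(+1)^5 = +1.
v=3: a=3^-3·(≡2), b=3^-1·(≡1) mod 3; (2|3)=-1, (1|3)=+1; (−1)^{-3·-1·1}·(-1)^-1·(+1)^-3 = +1.
v=19: a=19^2·(≡16), b=19^1·(≡14) mod 19; (16|19)=+1, (14|19)=-1; (−1)^{2·1·9}·(+1)^1·(-1)^2 = +1.
v=29: a=29^3·(≡21), b=29^1·(≡22) mod 29; (21|29)=-1, (22|29)=+1; (−1)^{3·1·14}·(-1)^1·(+1)^3 = -1.
v=∞: -9570 < 0 and -730626 < 0  ⇒  (a,b)_∞ = -1.
v=2: v_2(a)=-1, v_2(b)=-1; units ≡ 7, 7 (mod 8); ε·ε+αω+βω = 1·1+-1·0+-1·0 ≡ 1  ⇒  (a,b)_2 = -1.
Ram(-9570, -730626) = {2, 13, 29, ∞}; no ℚ_2-point on the conic.

[2, 13, 29, inf]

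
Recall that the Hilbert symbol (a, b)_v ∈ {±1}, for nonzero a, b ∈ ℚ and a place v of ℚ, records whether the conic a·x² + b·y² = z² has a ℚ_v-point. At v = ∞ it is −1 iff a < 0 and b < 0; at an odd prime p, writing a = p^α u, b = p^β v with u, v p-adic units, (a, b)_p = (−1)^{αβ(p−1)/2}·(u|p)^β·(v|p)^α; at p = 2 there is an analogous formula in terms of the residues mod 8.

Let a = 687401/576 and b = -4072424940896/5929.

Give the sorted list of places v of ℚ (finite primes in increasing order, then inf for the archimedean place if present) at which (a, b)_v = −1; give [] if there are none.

[17, 47]

(a, b) ≡ (5681, -481146614) mod (ℚ^×)²; places V = {2, 3, 7, 11, 13, 17, 19, 23, 47, 53, ∞}.
(a,b)_19: α=1, u≡10; β=1, v≡1 (mod 19); (10|19)=-1, (1|19)=+1; sign (−1)^1·-1^1·+1^1 = +1.
(a,b)_47: α=0, u≡10; β=1, v≡28 (mod 47); (10|47)=-1, (28|47)=+1; sign (−1)^0·-1^1·+1^0 = -1.
(a,b)_∞: sgn(5681)=+, sgn(-481146614)=−, so +1.
(a,b)_13: α=1, u≡8; β=1, v≡8 (mod 13); (8|13)=-1, (8|13)=-1; sign (−1)^0·-1^1·-1^1 = +1.
(a,b)_53: α=0, u≡24; β=1, v≡14 (mod 53); (24|53)=+1, (14|53)=-1; sign (−1)^0·+1^1·-1^0 = +1.
(a,b)_17: α=0, u≡14; β=1, v≡7 (mod 17); (14|17)=-1, (7|17)=-1; sign (−1)^0·-1^1·-1^0 = -1.
(a,b)_7: α=0, u≡4; β=-2, v≡5 (mod 7); (4|7)=+1, (5|7)=-1; sign (−1)^0·+1^-2·-1^0 = +1.
(a,b)_2: α=-6, β=5; u≡1, v≡5 (mod 8); ε(u)ε(v)=0·0, αω(v)=-6·1, βω(u)=5·0; sum ≡ 0  ⇒  +1.
(a,b)_3: α=-2, u≡2; β=0, v≡1 (mod 3); (2|3)=-1, (1|3)=+1; sign (−1)^0·-1^0·+1^-2 = +1.
(a,b)_23: α=1, u≡10; β=3, v≡12 (mod 23); (10|23)=-1, (12|23)=+1; sign (−1)^1·-1^3·+1^1 = +1.
(a,b)_11: α=2, u≡4; β=-2, v≡8 (mod 11); (4|11)=+1, (8|11)=-1; sign (−1)^0·+1^-2·-1^2 = +1.
(5681, -481146614 / ℚ) ramifies at {17, 47}: a division algebra.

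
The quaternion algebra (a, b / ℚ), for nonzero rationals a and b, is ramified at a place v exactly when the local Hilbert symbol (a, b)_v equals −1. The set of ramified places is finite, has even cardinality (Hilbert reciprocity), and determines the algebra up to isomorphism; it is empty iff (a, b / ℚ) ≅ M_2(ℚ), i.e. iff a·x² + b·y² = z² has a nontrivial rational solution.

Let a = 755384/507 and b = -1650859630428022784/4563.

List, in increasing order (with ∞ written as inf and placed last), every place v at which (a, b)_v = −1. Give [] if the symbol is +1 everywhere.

Mod squares: a ≡ 11562, b ≡ -219678. Check v ∈ {∞, 2, 3, 7, 11, 13, 19, 41, 47}.
v=41: a=41^1·(≡1), b=41^3·(≡3) mod 41; (1|41)=+1, (3|41)=-1; (−1)^{1·3·20}·(+1)^3·(-1)^1 = -1.
v=11: a=11^0·(≡3), b=11^2·(≡1) mod 11; (3|11)=+1, (1|11)=+1; (−1)^{0·2·5}·(+1)^2·(+1)^0 = +1.
v=19: a=19^0·(≡3), b=19^1·(≡5) mod 19; (3|19)=-1, (5|19)=+1; (−1)^{0·1·9}·(-1)^1·(+1)^0 = -1.
v=3: a=3^-1·(≡2), b=3^-3·(≡1) mod 3; (2|3)=-1, (1|3)=+1; (−1)^{-1·-3·1}·(-1)^-3·(+1)^-1 = +1.
v=13: a=13^-2·(≡2), b=13^-2·(≡10) mod 13; (2|13)=-1, (10|13)=+1; (−1)^{-2·-2·6}·(-1)^-2·(+1)^-2 = +1.
v=47: a=47^1·(≡19), b=47^3·(≡39) mod 47; (19|47)=-1, (39|47)=-1; (−1)^{1·3·23}·(-1)^3·(-1)^1 = -1.
v=2: v_2(a)=3, v_2(b)=11; units ≡ 5, 1 (mod 8); ε·ε+αω+βω = 0·0+3·0+11·1 ≡ 1  ⇒  (a,b)_2 = -1.
v=7: a=7^2·(≡3), b=7^2·(≡5) mod 7; (3|7)=-1, (5|7)=-1; (−1)^{2·2·3}·(-1)^2·(-1)^2 = +1.
v=∞: 11562 > 0 and -219678 < 0  ⇒  (a,b)_∞ = +1.
|Ram(11562, -219678)| = 4, even; anisotropic at {2, 19, 41, 47}.

[2, 19, 41, 47]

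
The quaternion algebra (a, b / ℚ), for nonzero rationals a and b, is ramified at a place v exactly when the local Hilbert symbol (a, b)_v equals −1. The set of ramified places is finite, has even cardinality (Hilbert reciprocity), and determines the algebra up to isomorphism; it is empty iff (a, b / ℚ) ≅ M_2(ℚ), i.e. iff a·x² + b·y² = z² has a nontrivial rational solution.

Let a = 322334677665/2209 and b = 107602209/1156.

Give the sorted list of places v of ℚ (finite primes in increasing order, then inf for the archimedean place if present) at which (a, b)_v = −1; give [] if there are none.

[13, 19]

Mod squares: a ≡ 23546985, b ≡ 12441. Check v ∈ {∞, 2, 3, 5, 7, 11, 13, 17, 19, 29, 31, 37, 47}.
v=47: a=47^-2·(≡8), b=47^0·(≡23) mod 47; (8|47)=+1, (23|47)=-1; (−1)^{-2·0·23}·(+1)^0·(-1)^-2 = +1.
v=11: a=11^1·(≡6), b=11^1·(≡5) mod 11; (6|11)=-1, (5|11)=+1; (−1)^{1·1·5}·(-1)^1·(+1)^1 = +1.
v=17: a=17^0·(≡16), b=17^-2·(≡3) mod 17; (16|17)=+1, (3|17)=-1; (−1)^{0·-2·8}·(+1)^-2·(-1)^0 = +1.
v=3: a=3^5·(≡2), b=3^3·(≡1) mod 3; (2|3)=-1, (1|3)=+1; (−1)^{5·3·1}·(-1)^3·(+1)^5 = +1.
v=37: a=37^1·(≡24), b=37^0·(≡28) mod 37; (24|37)=-1, (28|37)=+1; (−1)^{1·0·18}·(-1)^0·(+1)^1 = +1.
v=29: a=29^1·(≡22), b=29^1·(≡25) mod 29; (22|29)=+1, (25|29)=+1; (−1)^{1·1·14}·(+1)^1·(+1)^1 = +1.
v=13: a=13^2·(≡5), b=13^1·(≡7) mod 13; (5|13)=-1, (7|13)=-1; (−1)^{2·1·6}·(-1)^1·(-1)^2 = -1.
v=7: a=7^1·(≡5), b=7^0·(≡1) mod 7; (5|7)=-1, (1|7)=+1; (−1)^{1·0·3}·(-1)^0·(+1)^1 = +1.
v=2: v_2(a)=0, v_2(b)=-2; units ≡ 1, 1 (mod 8); ε·ε+αω+βω = 0·0+0·0+-2·0 ≡ 0  ⇒  (a,b)_2 = +1.
v=5: a=5^1·(≡2), b=5^0·(≡4) mod 5; (2|5)=-1, (4|5)=+1; (−1)^{1·0·2}·(-1)^0·(+1)^1 = +1.
v=∞: 23546985 > 0 and 12441 > 0  ⇒  (a,b)_∞ = +1.
v=31: a=31^0·(≡19), b=31^2·(≡10) mod 31; (19|31)=+1, (10|31)=+1; (−1)^{0·2·15}·(+1)^2·(+1)^0 = +1.
v=19: a=19^1·(≡15), b=19^0·(≡18) mod 19; (15|19)=-1, (18|19)=-1; (−1)^{1·0·9}·(-1)^0·(-1)^1 = -1.
Ram(23546985, 12441) = {13, 19}; no ℚ_13-point on the conic.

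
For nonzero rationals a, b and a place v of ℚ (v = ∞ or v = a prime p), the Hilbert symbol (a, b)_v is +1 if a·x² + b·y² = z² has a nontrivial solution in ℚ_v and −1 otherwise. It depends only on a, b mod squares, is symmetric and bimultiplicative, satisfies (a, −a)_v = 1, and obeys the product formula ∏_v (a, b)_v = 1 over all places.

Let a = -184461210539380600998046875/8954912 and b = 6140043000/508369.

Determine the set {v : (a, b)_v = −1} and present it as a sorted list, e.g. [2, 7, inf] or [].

(a, b) ≡ (-5515510, 15470) mod (ℚ^×)²; places V = {2, 3, 5, 7, 11, 13, 17, 19, 23, 29, 31, 43, ∞}.
(a,b)_2: α=-5, β=3; u≡5, v≡7 (mod 8); ε(u)ε(v)=0·1, αω(v)=-5·0, βω(u)=3·1; sum ≡ 1  ⇒  -1.
(a,b)_23: α=-4, u≡19; β=-2, v≡17 (mod 23); (19|23)=-1, (17|23)=-1; sign (−1)^0·-1^-2·-1^-4 = +1.
(a,b)_∞: sgn(-5515510)=−, sgn(15470)=+, so +1.
(a,b)_29: α=1, u≡14; β=0, v≡9 (mod 29); (14|29)=-1, (9|29)=+1; sign (−1)^0·-1^0·+1^1 = +1.
(a,b)_31: α=0, u≡4; β=-2, v≡19 (mod 31); (4|31)=+1, (19|31)=+1; sign (−1)^0·+1^-2·+1^0 = +1.
(a,b)_13: α=3, u≡6; β=1, v≡11 (mod 13); (6|13)=-1, (11|13)=-1; sign (−1)^0·-1^1·-1^3 = +1.
(a,b)_19: α=1, u≡7; β=0, v≡11 (mod 19); (7|19)=+1, (11|19)=+1; sign (−1)^0·+1^0·+1^1 = +1.
(a,b)_17: α=4, u≡16; β=1, v≡9 (mod 17); (16|17)=+1, (9|17)=+1; sign (−1)^0·+1^1·+1^4 = +1.
(a,b)_7: α=1, u≡1; β=3, v≡5 (mod 7); (1|7)=+1, (5|7)=-1; sign (−1)^1·+1^3·-1^1 = +1.
(a,b)_5: α=9, u≡2; β=3, v≡1 (mod 5); (2|5)=-1, (1|5)=+1; sign (−1)^0·-1^3·+1^9 = -1.
(a,b)_3: α=8, u≡2; β=4, v≡2 (mod 3); (2|3)=-1, (2|3)=-1; sign (−1)^0·-1^4·-1^8 = +1.
(a,b)_11: α=1, u≡9; β=0, v≡9 (mod 11); (9|11)=+1, (9|11)=+1; sign (−1)^0·+1^0·+1^1 = +1.
(a,b)_43: α=2, u≡25; β=0, v≡5 (mod 43); (25|43)=+1, (5|43)=-1; sign (−1)^0·+1^0·-1^2 = +1.
(-5515510, 15470 / ℚ) ramifies at {2, 5}: a division algebra.

[2, 5]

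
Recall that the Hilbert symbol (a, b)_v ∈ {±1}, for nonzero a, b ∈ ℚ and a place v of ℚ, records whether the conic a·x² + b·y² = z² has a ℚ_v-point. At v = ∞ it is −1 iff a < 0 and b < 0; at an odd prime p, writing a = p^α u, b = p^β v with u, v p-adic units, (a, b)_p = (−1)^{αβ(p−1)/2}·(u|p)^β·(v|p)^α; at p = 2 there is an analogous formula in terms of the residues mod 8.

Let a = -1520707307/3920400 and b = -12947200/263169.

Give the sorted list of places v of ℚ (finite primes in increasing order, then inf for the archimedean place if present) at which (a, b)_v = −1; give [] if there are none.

Mod squares: a ≡ -203, b ≡ -7. Check v ∈ {∞, 2, 3, 5, 7, 11, 17, 19, 23, 29}.
v=2: v_2(a)=-4, v_2(b)=8; units ≡ 5, 1 (mod 8); ε·ε+αω+βω = 0·0+-4·0+8·1 ≡ 0  ⇒  (a,b)_2 = +1.
v=7: a=7^3·(≡6), b=7^1·(≡6) mod 7; (6|7)=-1, (6|7)=-1; (−1)^{3·1·3}·(-1)^1·(-1)^3 = -1.
v=17: a=17^2·(≡1), b=17^2·(≡7) mod 17; (1|17)=+1, (7|17)=-1; (−1)^{2·2·8}·(+1)^2·(-1)^2 = +1.
v=23: a=23^2·(≡16), b=23^0·(≡2) mod 23; (16|23)=+1, (2|23)=+1; (−1)^{2·0·11}·(+1)^0·(+1)^2 = +1.
v=19: a=19^0·(≡17), b=19^-2·(≡12) mod 19; (17|19)=+1, (12|19)=-1; (−1)^{0·-2·9}·(+1)^-2·(-1)^0 = +1.
v=3: a=3^-4·(≡1), b=3^-6·(≡2) mod 3; (1|3)=+1, (2|3)=-1; (−1)^{-4·-6·1}·(+1)^-6·(-1)^-4 = +1.
v=29: a=29^1·(≡28), b=29^0·(≡25) mod 29; (28|29)=+1, (25|29)=+1; (−1)^{1·0·14}·(+1)^0·(+1)^1 = +1.
v=11: a=11^-2·(≡7), b=11^0·(≡4) mod 11; (7|11)=-1, (4|11)=+1; (−1)^{-2·0·5}·(-1)^0·(+1)^-2 = +1.
v=5: a=5^-2·(≡3), b=5^2·(≡3) mod 5; (3|5)=-1, (3|5)=-1; (−1)^{-2·2·2}·(-1)^2·(-1)^-2 = +1.
v=∞: -203 < 0 and -7 < 0  ⇒  (a,b)_∞ = -1.
|Ram(-203, -7)| = 2, even; anisotropic at {7, ∞}.

[7, inf]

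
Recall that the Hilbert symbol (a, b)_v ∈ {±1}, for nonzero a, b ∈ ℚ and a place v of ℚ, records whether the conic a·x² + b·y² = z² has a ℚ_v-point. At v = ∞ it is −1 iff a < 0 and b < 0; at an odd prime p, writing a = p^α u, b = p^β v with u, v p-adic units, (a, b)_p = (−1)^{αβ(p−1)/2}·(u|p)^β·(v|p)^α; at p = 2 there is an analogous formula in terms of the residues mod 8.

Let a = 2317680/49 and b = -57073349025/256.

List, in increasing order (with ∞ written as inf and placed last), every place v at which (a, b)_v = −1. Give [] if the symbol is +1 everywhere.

[2, 11, 19, 29, 31, 37]

(a, b) ≡ (16095, -5176721) mod (ℚ^×)²; places V = {2, 3, 5, 7, 11, 17, 19, 29, 31, 37, 47, ∞}.
(a,b)_37: α=1, u≡3; β=0, v≡20 (mod 37); (3|37)=+1, (20|37)=-1; sign (−1)^0·+1^0·-1^1 = -1.
(a,b)_7: α=-2, u≡1; β=2, v≡6 (mod 7); (1|7)=+1, (6|7)=-1; sign (−1)^0·+1^2·-1^-2 = +1.
(a,b)_29: α=1, u≡23; β=0, v≡18 (mod 29); (23|29)=+1, (18|29)=-1; sign (−1)^0·+1^0·-1^1 = -1.
(a,b)_31: α=0, u≡17; β=1, v≡15 (mod 31); (17|31)=-1, (15|31)=-1; sign (−1)^0·-1^1·-1^0 = -1.
(a,b)_∞: sgn(16095)=+, sgn(-5176721)=−, so +1.
(a,b)_19: α=0, u≡2; β=1, v≡9 (mod 19); (2|19)=-1, (9|19)=+1; sign (−1)^0·-1^1·+1^0 = -1.
(a,b)_2: α=4, β=-8; u≡7, v≡7 (mod 8); ε(u)ε(v)=1·1, αω(v)=4·0, βω(u)=-8·0; sum ≡ 1  ⇒  -1.
(a,b)_3: α=3, u≡1; β=2, v≡1 (mod 3); (1|3)=+1, (1|3)=+1; sign (−1)^0·+1^2·+1^3 = +1.
(a,b)_17: α=0, u≡16; β=1, v≡4 (mod 17); (16|17)=+1, (4|17)=+1; sign (−1)^0·+1^1·+1^0 = +1.
(a,b)_11: α=0, u≡7; β=1, v≡2 (mod 11); (7|11)=-1, (2|11)=-1; sign (−1)^0·-1^1·-1^0 = -1.
(a,b)_47: α=0, u≡8; β=1, v≡12 (mod 47); (8|47)=+1, (12|47)=+1; sign (−1)^0·+1^1·+1^0 = +1.
(a,b)_5: α=1, u≡4; β=2, v≡4 (mod 5); (4|5)=+1, (4|5)=+1; sign (−1)^0·+1^2·+1^1 = +1.
(16095, -5176721 / ℚ) ramifies at {2, 11, 19, 29, 31, 37}: a division algebra.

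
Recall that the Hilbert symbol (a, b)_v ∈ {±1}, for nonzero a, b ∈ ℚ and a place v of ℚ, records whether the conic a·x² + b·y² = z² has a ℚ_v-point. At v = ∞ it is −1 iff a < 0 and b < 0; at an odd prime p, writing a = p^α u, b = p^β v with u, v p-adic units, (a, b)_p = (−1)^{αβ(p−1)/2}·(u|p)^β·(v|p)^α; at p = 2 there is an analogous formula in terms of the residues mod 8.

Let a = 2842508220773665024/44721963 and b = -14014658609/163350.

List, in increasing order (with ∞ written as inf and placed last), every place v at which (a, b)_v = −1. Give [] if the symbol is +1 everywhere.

Mod squares: a ≡ 3, b ≡ -97014. Check v ∈ {∞, 2, 3, 5, 7, 11, 13, 19, 23, 37}.
v=19: a=19^4·(≡3), b=19^3·(≡4) mod 19; (3|19)=-1, (4|19)=+1; (−1)^{4·3·9}·(-1)^3·(+1)^4 = -1.
v=5: a=5^0·(≡3), b=5^-2·(≡4) mod 5; (3|5)=-1, (4|5)=+1; (−1)^{0·-2·2}·(-1)^-2·(+1)^0 = +1.
v=3: a=3^-7·(≡1), b=3^-3·(≡2) mod 3; (1|3)=+1, (2|3)=-1; (−1)^{-7·-3·1}·(+1)^-3·(-1)^-7 = +1.
v=37: a=37^2·(≡28), b=37^1·(≡31) mod 37; (28|37)=+1, (31|37)=-1; (−1)^{2·1·18}·(+1)^1·(-1)^2 = +1.
v=7: a=7^6·(≡5), b=7^4·(≡5) mod 7; (5|7)=-1, (5|7)=-1; (−1)^{6·4·3}·(-1)^4·(-1)^6 = +1.
v=13: a=13^-2·(≡4), b=13^0·(≡2) mod 13; (4|13)=+1, (2|13)=-1; (−1)^{-2·0·6}·(+1)^0·(-1)^-2 = +1.
v=2: v_2(a)=8, v_2(b)=-1; units ≡ 3, 5 (mod 8); ε·ε+αω+βω = 1·0+8·1+-1·1 ≡ 1  ⇒  (a,b)_2 = -1.
v=∞: 3 > 0 and -97014 < 0  ⇒  (a,b)_∞ = +1.
v=23: a=23^2·(≡16), b=23^1·(≡15) mod 23; (16|23)=+1, (15|23)=-1; (−1)^{2·1·11}·(+1)^1·(-1)^2 = +1.
v=11: a=11^-2·(≡3), b=11^-2·(≡2) mod 11; (3|11)=+1, (2|11)=-1; (−1)^{-2·-2·5}·(+1)^-2·(-1)^-2 = +1.
(3, -97014 / ℚ) ramifies at {2, 19}: a division algebra.

[2, 19]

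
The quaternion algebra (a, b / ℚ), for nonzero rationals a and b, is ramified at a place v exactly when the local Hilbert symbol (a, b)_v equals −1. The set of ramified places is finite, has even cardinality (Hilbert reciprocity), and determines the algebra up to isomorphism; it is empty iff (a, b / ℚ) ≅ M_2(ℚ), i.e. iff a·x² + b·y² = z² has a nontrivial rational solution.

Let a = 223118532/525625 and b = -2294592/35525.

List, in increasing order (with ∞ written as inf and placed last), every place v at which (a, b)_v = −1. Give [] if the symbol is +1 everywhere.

[19, 29, 31, 37]

(a, b) ≡ (217, -1039737) mod (ℚ^×)²; places V = {2, 3, 5, 7, 13, 17, 19, 29, 31, 37, ∞}.
(a,b)_5: α=-4, u≡2; β=-2, v≡3 (mod 5); (2|5)=-1, (3|5)=-1; sign (−1)^0·-1^-2·-1^-4 = +1.
(a,b)_3: α=2, u≡1; β=1, v≡2 (mod 3); (1|3)=+1, (2|3)=-1; sign (−1)^0·+1^1·-1^2 = +1.
(a,b)_19: α=0, u≡14; β=1, v≡16 (mod 19); (14|19)=-1, (16|19)=+1; sign (−1)^0·-1^1·+1^0 = -1.
(a,b)_29: α=-2, u≡19; β=-1, v≡13 (mod 29); (19|29)=-1, (13|29)=+1; sign (−1)^0·-1^-1·+1^-2 = -1.
(a,b)_2: α=2, β=6; u≡1, v≡7 (mod 8); ε(u)ε(v)=0·1, αω(v)=2·0, βω(u)=6·0; sum ≡ 0  ⇒  +1.
(a,b)_7: α=1, u≡5; β=-2, v≡2 (mod 7); (5|7)=-1, (2|7)=+1; sign (−1)^0·-1^-2·+1^1 = +1.
(a,b)_∞: sgn(217)=+, sgn(-1039737)=−, so +1.
(a,b)_13: α=4, u≡10; β=0, v≡10 (mod 13); (10|13)=+1, (10|13)=+1; sign (−1)^0·+1^0·+1^4 = +1.
(a,b)_31: α=1, u≡2; β=0, v≡3 (mod 31); (2|31)=+1, (3|31)=-1; sign (−1)^0·+1^0·-1^1 = -1.
(a,b)_17: α=0, u≡13; β=1, v≡6 (mod 17); (13|17)=+1, (6|17)=-1; sign (−1)^0·+1^1·-1^0 = +1.
(a,b)_37: α=0, u≡32; β=1, v≡14 (mod 37); (32|37)=-1, (14|37)=-1; sign (−1)^0·-1^1·-1^0 = -1.
|Ram(217, -1039737)| = 4, even; anisotropic at {19, 29, 31, 37}.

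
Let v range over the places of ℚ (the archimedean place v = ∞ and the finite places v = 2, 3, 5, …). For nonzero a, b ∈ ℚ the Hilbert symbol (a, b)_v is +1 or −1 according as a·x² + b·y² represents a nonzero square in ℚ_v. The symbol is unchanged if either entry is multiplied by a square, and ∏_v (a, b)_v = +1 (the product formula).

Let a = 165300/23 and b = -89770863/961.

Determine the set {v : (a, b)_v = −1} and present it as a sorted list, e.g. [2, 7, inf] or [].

[13, 17, 19, 23]

(a, b) ≡ (38019, -106743) mod (ℚ^×)²; places V = {2, 3, 5, 7, 13, 17, 19, 23, 29, 31, ∞}.
(a,b)_2: α=2, β=0; u≡3, v≡1 (mod 8); ε(u)ε(v)=1·0, αω(v)=2·0, βω(u)=0·1; sum ≡ 0  ⇒  +1.
(a,b)_19: α=1, u≡9; β=0, v≡3 (mod 19); (9|19)=+1, (3|19)=-1; sign (−1)^0·+1^0·-1^1 = -1.
(a,b)_5: α=2, u≡4; β=0, v≡2 (mod 5); (4|5)=+1, (2|5)=-1; sign (−1)^0·+1^0·-1^2 = +1.
(a,b)_7: α=0, u≡1; β=1, v≡2 (mod 7); (1|7)=+1, (2|7)=+1; sign (−1)^0·+1^1·+1^0 = +1.
(a,b)_3: α=1, u≡1; β=1, v≡2 (mod 3); (1|3)=+1, (2|3)=-1; sign (−1)^1·+1^1·-1^1 = +1.
(a,b)_13: α=0, u≡7; β=1, v≡7 (mod 13); (7|13)=-1, (7|13)=-1; sign (−1)^0·-1^1·-1^0 = -1.
(a,b)_23: α=-1, u≡22; β=1, v≡10 (mod 23); (22|23)=-1, (10|23)=-1; sign (−1)^1·-1^1·-1^-1 = -1.
(a,b)_∞: sgn(38019)=+, sgn(-106743)=−, so +1.
(a,b)_29: α=1, u≡7; β=2, v≡16 (mod 29); (7|29)=+1, (16|29)=+1; sign (−1)^0·+1^2·+1^1 = +1.
(a,b)_17: α=0, u≡10; β=1, v≡6 (mod 17); (10|17)=-1, (6|17)=-1; sign (−1)^0·-1^1·-1^0 = -1.
(a,b)_31: α=0, u≡30; β=-2, v≡22 (mod 31); (30|31)=-1, (22|31)=-1; sign (−1)^0·-1^-2·-1^0 = +1.
(38019, -106743 / ℚ) ramifies at {13, 17, 19, 23}: a division algebra.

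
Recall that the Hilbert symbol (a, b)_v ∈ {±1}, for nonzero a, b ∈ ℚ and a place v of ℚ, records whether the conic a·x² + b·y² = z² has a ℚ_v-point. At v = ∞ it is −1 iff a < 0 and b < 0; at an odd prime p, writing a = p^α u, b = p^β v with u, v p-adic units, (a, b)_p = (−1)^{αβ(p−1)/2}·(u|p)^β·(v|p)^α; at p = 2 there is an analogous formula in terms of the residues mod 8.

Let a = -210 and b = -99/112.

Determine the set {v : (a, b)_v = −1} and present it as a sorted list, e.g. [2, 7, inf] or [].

[5, 7, 11, inf]

(a, b) ≡ (-210, -77) mod (ℚ^×)²; places V = {2, 3, 5, 7, 11, ∞}.
(a,b)_3: α=1, u≡2; β=2, v≡1 (mod 3); (2|3)=-1, (1|3)=+1; sign (−1)^0·-1^2·+1^1 = +1.
(a,b)_∞: sgn(-210)=−, sgn(-77)=−, so -1.
(a,b)_7: α=1, u≡5; β=-1, v≡3 (mod 7); (5|7)=-1, (3|7)=-1; sign (−1)^1·-1^-1·-1^1 = -1.
(a,b)_2: α=1, β=-4; u≡7, v≡3 (mod 8); ε(u)ε(v)=1·1, αω(v)=1·1, βω(u)=-4·0; sum ≡ 0  ⇒  +1.
(a,b)_11: α=0, u≡10; β=1, v≡1 (mod 11); (10|11)=-1, (1|11)=+1; sign (−1)^0·-1^1·+1^0 = -1.
(a,b)_5: α=1, u≡3; β=0, v≡3 (mod 5); (3|5)=-1, (3|5)=-1; sign (−1)^0·-1^0·-1^1 = -1.
Ram(-210, -77) = {5, 7, 11, ∞}; no ℚ_5-point on the conic.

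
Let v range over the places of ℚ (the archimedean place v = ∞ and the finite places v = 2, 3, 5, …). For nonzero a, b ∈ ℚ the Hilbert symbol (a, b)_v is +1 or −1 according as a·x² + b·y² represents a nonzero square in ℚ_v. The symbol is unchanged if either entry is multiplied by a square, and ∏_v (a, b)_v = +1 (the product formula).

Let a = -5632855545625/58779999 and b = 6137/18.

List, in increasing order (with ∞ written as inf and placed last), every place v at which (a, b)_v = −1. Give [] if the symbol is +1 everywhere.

[7, 31]

Mod squares: a ≡ -69223, b ≡ 34. Check v ∈ {∞, 2, 3, 5, 7, 11, 17, 19, 29, 31, 41}.
v=11: a=11^1·(≡2), b=11^0·(≡3) mod 11; (2|11)=-1, (3|11)=+1; (−1)^{1·0·5}·(-1)^0·(+1)^1 = +1.
v=3: a=3^-8·(≡2), b=3^-2·(≡1) mod 3; (2|3)=-1, (1|3)=+1; (−1)^{-8·-2·1}·(-1)^-2·(+1)^-8 = +1.
v=19: a=19^0·(≡2), b=19^2·(≡2) mod 19; (2|19)=-1, (2|19)=-1; (−1)^{0·2·9}·(-1)^2·(-1)^0 = +1.
v=7: a=7^5·(≡4), b=7^0·(≡3) mod 7; (4|7)=+1, (3|7)=-1; (−1)^{5·0·3}·(+1)^0·(-1)^5 = -1.
v=41: a=41^2·(≡34), b=41^0·(≡38) mod 41; (34|41)=-1, (38|41)=-1; (−1)^{2·0·20}·(-1)^0·(-1)^2 = +1.
v=29: a=29^1·(≡6), b=29^0·(≡1) mod 29; (6|29)=+1, (1|29)=+1; (−1)^{1·0·14}·(+1)^0·(+1)^1 = +1.
v=17: a=17^-2·(≡4), b=17^1·(≡4) mod 17; (4|17)=+1, (4|17)=+1; (−1)^{-2·1·8}·(+1)^1·(+1)^-2 = +1.
v=2: v_2(a)=0, v_2(b)=-1; units ≡ 1, 1 (mod 8); ε·ε+αω+βω = 0·0+0·0+-1·0 ≡ 0  ⇒  (a,b)_2 = +1.
v=∞: -69223 < 0 and 34 > 0  ⇒  (a,b)_∞ = +1.
v=31: a=31^-1·(≡27), b=31^0·(≡12) mod 31; (27|31)=-1, (12|31)=-1; (−1)^{-1·0·15}·(-1)^0·(-1)^-1 = -1.
v=5: a=5^4·(≡3), b=5^0·(≡4) mod 5; (3|5)=-1, (4|5)=+1; (−1)^{4·0·2}·(-1)^0·(+1)^4 = +1.
Ram(-69223, 34) = {7, 31}; no ℚ_7-point on the conic.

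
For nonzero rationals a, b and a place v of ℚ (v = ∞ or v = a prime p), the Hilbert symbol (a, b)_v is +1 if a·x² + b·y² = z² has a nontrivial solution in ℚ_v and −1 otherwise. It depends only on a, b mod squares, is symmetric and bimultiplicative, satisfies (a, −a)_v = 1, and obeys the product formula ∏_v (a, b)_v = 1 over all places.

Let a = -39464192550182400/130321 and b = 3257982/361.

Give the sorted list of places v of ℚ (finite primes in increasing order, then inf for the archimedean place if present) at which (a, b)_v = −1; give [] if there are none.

[7, 17]

Mod squares: a ≡ -14, b ≡ 238. Check v ∈ {∞, 2, 3, 5, 7, 11, 13, 17, 19}.
v=2: v_2(a)=9, v_2(b)=1; units ≡ 1, 7 (mod 8); ε·ε+αω+βω = 0·1+9·0+1·0 ≡ 0  ⇒  (a,b)_2 = +1.
v=11: a=11^2·(≡6), b=11^0·(≡10) mod 11; (6|11)=-1, (10|11)=-1; (−1)^{2·0·5}·(-1)^0·(-1)^2 = +1.
v=∞: -14 < 0 and 238 > 0  ⇒  (a,b)_∞ = +1.
v=5: a=5^2·(≡4), b=5^0·(≡2) mod 5; (4|5)=+1, (2|5)=-1; (−1)^{2·0·2}·(+1)^0·(-1)^2 = +1.
v=19: a=19^-4·(≡6), b=19^-2·(≡14) mod 19; (6|19)=+1, (14|19)=-1; (−1)^{-4·-2·9}·(+1)^-2·(-1)^-4 = +1.
v=7: a=7^3·(≡5), b=7^1·(≡6) mod 7; (5|7)=-1, (6|7)=-1; (−1)^{3·1·3}·(-1)^1·(-1)^3 = -1.
v=3: a=3^2·(≡1), b=3^4·(≡1) mod 3; (1|3)=+1, (1|3)=+1; (−1)^{2·4·1}·(+1)^4·(+1)^2 = +1.
v=13: a=13^4·(≡1), b=13^2·(≡9) mod 13; (1|13)=+1, (9|13)=+1; (−1)^{4·2·6}·(+1)^2·(+1)^4 = +1.
v=17: a=17^2·(≡14), b=17^1·(≡14) mod 17; (14|17)=-1, (14|17)=-1; (−1)^{2·1·8}·(-1)^1·(-1)^2 = -1.
|Ram(-14, 238)| = 2, even; anisotropic at {7, 17}.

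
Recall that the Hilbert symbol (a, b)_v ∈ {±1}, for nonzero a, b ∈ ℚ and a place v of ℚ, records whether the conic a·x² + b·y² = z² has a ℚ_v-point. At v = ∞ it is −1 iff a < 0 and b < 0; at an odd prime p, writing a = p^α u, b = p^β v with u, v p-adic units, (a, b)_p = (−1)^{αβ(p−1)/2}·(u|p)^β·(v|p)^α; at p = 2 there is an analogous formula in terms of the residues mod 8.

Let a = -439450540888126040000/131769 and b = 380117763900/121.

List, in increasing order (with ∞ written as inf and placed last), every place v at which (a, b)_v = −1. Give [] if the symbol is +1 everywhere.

[19, 29]

(a, b) ≡ (-2639, 88711) mod (ℚ^×)²; places V = {2, 3, 5, 7, 11, 13, 19, 23, 29, ∞}.
(a,b)_29: α=3, u≡9; β=1, v≡14 (mod 29); (9|29)=+1, (14|29)=-1; sign (−1)^0·+1^1·-1^3 = -1.
(a,b)_13: α=1, u≡7; β=0, v≡1 (mod 13); (7|13)=-1, (1|13)=+1; sign (−1)^0·-1^0·+1^1 = +1.
(a,b)_3: α=-2, u≡1; β=4, v≡1 (mod 3); (1|3)=+1, (1|3)=+1; sign (−1)^0·+1^4·+1^-2 = +1.
(a,b)_2: α=6, β=2; u≡1, v≡7 (mod 8); ε(u)ε(v)=0·1, αω(v)=6·0, βω(u)=2·0; sum ≡ 0  ⇒  +1.
(a,b)_5: α=4, u≡4; β=2, v≡1 (mod 5); (4|5)=+1, (1|5)=+1; sign (−1)^0·+1^2·+1^4 = +1.
(a,b)_11: α=-4, u≡1; β=-2, v≡6 (mod 11); (1|11)=+1, (6|11)=-1; sign (−1)^0·+1^-2·-1^-4 = +1.
(a,b)_19: α=2, u≡12; β=1, v≡2 (mod 19); (12|19)=-1, (2|19)=-1; sign (−1)^0·-1^1·-1^2 = -1.
(a,b)_7: α=3, u≡2; β=1, v≡6 (mod 7); (2|7)=+1, (6|7)=-1; sign (−1)^1·+1^1·-1^3 = +1.
(a,b)_23: α=4, u≡4; β=3, v≡3 (mod 23); (4|23)=+1, (3|23)=+1; sign (−1)^0·+1^3·+1^4 = +1.
(a,b)_∞: sgn(-2639)=−, sgn(88711)=+, so +1.
|Ram(-2639, 88711)| = 2, even; anisotropic at {19, 29}.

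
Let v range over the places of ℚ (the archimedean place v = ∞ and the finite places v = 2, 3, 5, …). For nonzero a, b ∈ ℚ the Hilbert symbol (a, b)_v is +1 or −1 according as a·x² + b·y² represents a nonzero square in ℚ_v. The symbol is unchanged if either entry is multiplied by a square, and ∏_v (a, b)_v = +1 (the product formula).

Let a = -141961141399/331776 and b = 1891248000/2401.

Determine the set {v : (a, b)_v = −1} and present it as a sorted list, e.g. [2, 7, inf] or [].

(a, b) ≡ (-22231, 1230) mod (ℚ^×)²; places V = {2, 3, 5, 7, 11, 19, 31, 41, 43, 47, ∞}.
(a,b)_11: α=1, u≡1; β=0, v≡5 (mod 11); (1|11)=+1, (5|11)=+1; sign (−1)^0·+1^0·+1^1 = +1.
(a,b)_7: α=2, u≡4; β=-4, v≡5 (mod 7); (4|7)=+1, (5|7)=-1; sign (−1)^0·+1^-4·-1^2 = +1.
(a,b)_47: α=1, u≡20; β=0, v≡37 (mod 47); (20|47)=-1, (37|47)=+1; sign (−1)^0·-1^0·+1^1 = +1.
(a,b)_2: α=-12, β=7; u≡1, v≡7 (mod 8); ε(u)ε(v)=0·1, αω(v)=-12·0, βω(u)=7·0; sum ≡ 0  ⇒  +1.
(a,b)_5: α=0, u≡1; β=3, v≡4 (mod 5); (1|5)=+1, (4|5)=+1; sign (−1)^0·+1^3·+1^0 = +1.
(a,b)_43: α=1, u≡37; β=0, v≡33 (mod 43); (37|43)=-1, (33|43)=-1; sign (−1)^0·-1^0·-1^1 = -1.
(a,b)_3: α=-4, u≡2; β=1, v≡2 (mod 3); (2|3)=-1, (2|3)=-1; sign (−1)^0·-1^1·-1^-4 = -1.
(a,b)_∞: sgn(-22231)=−, sgn(1230)=+, so +1.
(a,b)_19: α=4, u≡15; β=0, v≡12 (mod 19); (15|19)=-1, (12|19)=-1; sign (−1)^0·-1^0·-1^4 = +1.
(a,b)_41: α=0, u≡37; β=1, v≡11 (mod 41); (37|41)=+1, (11|41)=-1; sign (−1)^0·+1^1·-1^0 = +1.
(a,b)_31: α=0, u≡11; β=2, v≡13 (mod 31); (11|31)=-1, (13|31)=-1; sign (−1)^0·-1^2·-1^0 = +1.
|Ram(-22231, 1230)| = 2, even; anisotropic at {3, 43}.

[3, 43]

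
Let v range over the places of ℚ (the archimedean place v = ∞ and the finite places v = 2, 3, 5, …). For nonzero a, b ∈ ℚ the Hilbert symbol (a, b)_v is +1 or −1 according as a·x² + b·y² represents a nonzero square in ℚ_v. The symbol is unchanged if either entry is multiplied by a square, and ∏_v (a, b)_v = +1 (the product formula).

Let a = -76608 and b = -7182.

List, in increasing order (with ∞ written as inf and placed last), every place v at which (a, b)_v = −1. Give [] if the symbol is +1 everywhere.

[2, 3, 19, inf]

Mod squares: a ≡ -133, b ≡ -798. Check v ∈ {∞, 2, 3, 7, 19}.
v=∞: -133 < 0 and -798 < 0  ⇒  (a,b)_∞ = -1.
v=3: a=3^2·(≡2), b=3^3·(≡1) mod 3; (2|3)=-1, (1|3)=+1; (−1)^{2·3·1}·(-1)^3·(+1)^2 = -1.
v=2: v_2(a)=6, v_2(b)=1; units ≡ 3, 1 (mod 8); ε·ε+αω+βω = 1·0+6·0+1·1 ≡ 1  ⇒  (a,b)_2 = -1.
v=19: a=19^1·(≡15), b=19^1·(≡2) mod 19; (15|19)=-1, (2|19)=-1; (−1)^{1·1·9}·(-1)^1·(-1)^1 = -1.
v=7: a=7^1·(≡4), b=7^1·(≡3) mod 7; (4|7)=+1, (3|7)=-1; (−1)^{1·1·3}·(+1)^1·(-1)^1 = +1.
(-133, -798 / ℚ) ramifies at {2, 3, 19, ∞}: a division algebra.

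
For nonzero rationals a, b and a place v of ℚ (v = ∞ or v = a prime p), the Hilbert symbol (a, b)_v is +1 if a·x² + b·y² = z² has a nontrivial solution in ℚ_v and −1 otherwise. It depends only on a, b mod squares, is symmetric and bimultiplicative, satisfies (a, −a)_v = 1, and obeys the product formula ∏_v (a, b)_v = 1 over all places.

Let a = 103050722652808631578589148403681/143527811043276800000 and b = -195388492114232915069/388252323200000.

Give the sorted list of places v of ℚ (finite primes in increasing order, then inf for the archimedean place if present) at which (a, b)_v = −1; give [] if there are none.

Mod squares: a ≡ 155, b ≡ -1325155. Check v ∈ {∞, 2, 5, 7, 11, 13, 17, 19, 23, 29, 31, 37, 43}.
v=13: a=13^4·(≡3), b=13^1·(≡8) mod 13; (3|13)=+1, (8|13)=-1; (−1)^{4·1·6}·(+1)^1·(-1)^4 = +1.
v=2: v_2(a)=-14, v_2(b)=-10; units ≡ 3, 5 (mod 8); ε·ε+αω+βω = 1·0+-14·1+-10·1 ≡ 0  ⇒  (a,b)_2 = +1.
v=11: a=11^6·(≡5), b=11^4·(≡9) mod 11; (5|11)=+1, (9|11)=+1; (−1)^{6·4·5}·(+1)^4·(+1)^6 = +1.
v=43: a=43^6·(≡26), b=43^4·(≡19) mod 43; (26|43)=-1, (19|43)=-1; (−1)^{6·4·21}·(-1)^4·(-1)^6 = +1.
v=23: a=23^4·(≡17), b=23^4·(≡4) mod 23; (17|23)=-1, (4|23)=+1; (−1)^{4·4·11}·(-1)^4·(+1)^4 = +1.
v=19: a=19^-4·(≡13), b=19^-5·(≡16) mod 19; (13|19)=-1, (16|19)=+1; (−1)^{-4·-5·9}·(-1)^-5·(+1)^-4 = -1.
v=∞: 155 > 0 and -1325155 < 0  ⇒  (a,b)_∞ = +1.
v=5: a=5^-5·(≡1), b=5^-5·(≡4) mod 5; (1|5)=+1, (4|5)=+1; (−1)^{-5·-5·2}·(+1)^-5·(+1)^-5 = +1.
v=29: a=29^2·(≡10), b=29^1·(≡5) mod 29; (10|29)=-1, (5|29)=+1; (−1)^{2·1·14}·(-1)^1·(+1)^2 = -1.
v=31: a=31^-1·(≡10), b=31^0·(≡25) mod 31; (10|31)=+1, (25|31)=+1; (−1)^{-1·0·15}·(+1)^0·(+1)^-1 = +1.
v=7: a=7^-4·(≡2), b=7^-2·(≡4) mod 7; (2|7)=+1, (4|7)=+1; (−1)^{-4·-2·3}·(+1)^-2·(+1)^-4 = +1.
v=37: a=37^2·(≡7), b=37^1·(≡25) mod 37; (7|37)=+1, (25|37)=+1; (−1)^{2·1·18}·(+1)^1·(+1)^2 = +1.
v=17: a=17^-2·(≡13), b=17^0·(≡14) mod 17; (13|17)=+1, (14|17)=-1; (−1)^{-2·0·8}·(+1)^0·(-1)^-2 = +1.
|Ram(155, -1325155)| = 2, even; anisotropic at {19, 29}.

[19, 29]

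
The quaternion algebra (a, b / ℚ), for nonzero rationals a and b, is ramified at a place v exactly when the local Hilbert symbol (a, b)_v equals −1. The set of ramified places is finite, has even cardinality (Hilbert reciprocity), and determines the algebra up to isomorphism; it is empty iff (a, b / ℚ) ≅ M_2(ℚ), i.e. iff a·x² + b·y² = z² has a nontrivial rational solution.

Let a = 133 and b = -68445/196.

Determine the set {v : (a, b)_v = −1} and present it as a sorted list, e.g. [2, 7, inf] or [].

Mod squares: a ≡ 133, b ≡ -5. Check v ∈ {∞, 2, 3, 5, 7, 13, 19}.
v=2: v_2(a)=0, v_2(b)=-2; units ≡ 5, 3 (mod 8); ε·ε+αω+βω = 0·1+0·1+-2·1 ≡ 0  ⇒  (a,b)_2 = +1.
v=∞: 133 > 0 and -5 < 0  ⇒  (a,b)_∞ = +1.
v=3: a=3^0·(≡1), b=3^4·(≡1) mod 3; (1|3)=+1, (1|3)=+1; (−1)^{0·4·1}·(+1)^4·(+1)^0 = +1.
v=5: a=5^0·(≡3), b=5^1·(≡1) mod 5; (3|5)=-1, (1|5)=+1; (−1)^{0·1·2}·(-1)^1·(+1)^0 = -1.
v=19: a=19^1·(≡7), b=19^0·(≡2) mod 19; (7|19)=+1, (2|19)=-1; (−1)^{1·0·9}·(+1)^0·(-1)^1 = -1.
v=13: a=13^0·(≡3), b=13^2·(≡11) mod 13; (3|13)=+1, (11|13)=-1; (−1)^{0·2·6}·(+1)^2·(-1)^0 = +1.
v=7: a=7^1·(≡5), b=7^-2·(≡2) mod 7; (5|7)=-1, (2|7)=+1; (−1)^{1·-2·3}·(-1)^-2·(+1)^1 = +1.
Ram(133, -5) = {5, 19}; no ℚ_5-point on the conic.

[5, 19]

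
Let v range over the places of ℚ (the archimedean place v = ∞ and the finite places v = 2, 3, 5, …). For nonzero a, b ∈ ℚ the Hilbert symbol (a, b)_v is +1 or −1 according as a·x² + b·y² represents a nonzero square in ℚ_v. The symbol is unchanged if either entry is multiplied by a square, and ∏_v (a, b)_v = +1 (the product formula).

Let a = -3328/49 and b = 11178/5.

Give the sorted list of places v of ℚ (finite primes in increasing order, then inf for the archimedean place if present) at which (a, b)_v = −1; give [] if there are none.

[2, 3, 5, 23]

Mod squares: a ≡ -13, b ≡ 690. Check v ∈ {∞, 2, 3, 5, 7, 13, 23}.
v=5: a=5^0·(≡3), b=5^-1·(≡3) mod 5; (3|5)=-1, (3|5)=-1; (−1)^{0·-1·2}·(-1)^-1·(-1)^0 = -1.
v=2: v_2(a)=8, v_2(b)=1; units ≡ 3, 1 (mod 8); ε·ε+αω+βω = 1·0+8·0+1·1 ≡ 1  ⇒  (a,b)_2 = -1.
v=3: a=3^0·(≡2), b=3^5·(≡2) mod 3; (2|3)=-1, (2|3)=-1; (−1)^{0·5·1}·(-1)^5·(-1)^0 = -1.
v=13: a=13^1·(≡3), b=13^0·(≡10) mod 13; (3|13)=+1, (10|13)=+1; (−1)^{1·0·6}·(+1)^0·(+1)^1 = +1.
v=23: a=23^0·(≡10), b=23^1·(≡19) mod 23; (10|23)=-1, (19|23)=-1; (−1)^{0·1·11}·(-1)^1·(-1)^0 = -1.
v=7: a=7^-2·(≡4), b=7^0·(≡4) mod 7; (4|7)=+1, (4|7)=+1; (−1)^{-2·0·3}·(+1)^0·(+1)^-2 = +1.
v=∞: -13 < 0 and 690 > 0  ⇒  (a,b)_∞ = +1.
|Ram(-13, 690)| = 4, even; anisotropic at {2, 3, 5, 23}.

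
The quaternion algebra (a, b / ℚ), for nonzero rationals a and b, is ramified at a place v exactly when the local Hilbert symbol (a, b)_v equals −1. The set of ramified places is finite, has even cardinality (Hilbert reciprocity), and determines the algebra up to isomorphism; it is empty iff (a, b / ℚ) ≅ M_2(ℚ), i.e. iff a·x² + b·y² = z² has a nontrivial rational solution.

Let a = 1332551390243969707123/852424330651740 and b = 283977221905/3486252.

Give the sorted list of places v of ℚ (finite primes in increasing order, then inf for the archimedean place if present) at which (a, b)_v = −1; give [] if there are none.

(a, b) ≡ (76245, 3315) mod (ℚ^×)²; places V = {2, 3, 5, 7, 11, 13, 17, 19, 23, 37, 41, ∞}.
(a,b)_19: α=2, u≡16; β=0, v≡1 (mod 19); (16|19)=+1, (1|19)=+1; sign (−1)^0·+1^0·+1^2 = +1.
(a,b)_23: α=3, u≡1; β=2, v≡18 (mod 23); (1|23)=+1, (18|23)=+1; sign (−1)^0·+1^2·+1^3 = +1.
(a,b)_5: α=-1, u≡1; β=1, v≡3 (mod 5); (1|5)=+1, (3|5)=-1; sign (−1)^0·+1^1·-1^-1 = -1.
(a,b)_∞: sgn(76245)=+, sgn(3315)=+, so +1.
(a,b)_3: α=-7, u≡2; β=-1, v≡1 (mod 3); (2|3)=-1, (1|3)=+1; sign (−1)^1·-1^-1·+1^-7 = +1.
(a,b)_17: α=3, u≡5; β=3, v≡15 (mod 17); (5|17)=-1, (15|17)=+1; sign (−1)^0·-1^3·+1^3 = -1.
(a,b)_41: α=6, u≡24; β=2, v≡38 (mod 41); (24|41)=-1, (38|41)=-1; sign (−1)^0·-1^2·-1^6 = +1.
(a,b)_37: α=-2, u≡10; β=0, v≡18 (mod 37); (10|37)=+1, (18|37)=-1; sign (−1)^0·+1^0·-1^-2 = +1.
(a,b)_7: α=-6, u≡1; β=-4, v≡2 (mod 7); (1|7)=+1, (2|7)=+1; sign (−1)^0·+1^-4·+1^-6 = +1.
(a,b)_2: α=-2, β=-2; u≡5, v≡3 (mod 8); ε(u)ε(v)=0·1, αω(v)=-2·1, βω(u)=-2·1; sum ≡ 0  ⇒  +1.
(a,b)_11: α=-2, u≡5; β=-2, v≡1 (mod 11); (5|11)=+1, (1|11)=+1; sign (−1)^0·+1^-2·+1^-2 = +1.
(a,b)_13: α=1, u≡8; β=1, v≡5 (mod 13); (8|13)=-1, (5|13)=-1; sign (−1)^0·-1^1·-1^1 = +1.
|Ram(76245, 3315)| = 2, even; anisotropic at {5, 17}.

[5, 17]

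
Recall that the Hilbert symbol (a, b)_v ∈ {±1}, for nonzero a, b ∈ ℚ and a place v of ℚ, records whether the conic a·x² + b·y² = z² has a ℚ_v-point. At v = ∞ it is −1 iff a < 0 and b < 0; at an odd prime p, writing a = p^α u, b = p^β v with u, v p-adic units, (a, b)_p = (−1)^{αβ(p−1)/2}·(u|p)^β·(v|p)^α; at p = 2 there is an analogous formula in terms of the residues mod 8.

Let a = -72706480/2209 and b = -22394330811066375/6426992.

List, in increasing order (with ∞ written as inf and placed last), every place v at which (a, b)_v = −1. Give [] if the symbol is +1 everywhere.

[3, 5, 11, 13, 19, inf]

(a, b) ≡ (-37555, -8273265) mod (ℚ^×)²; places V = {2, 3, 5, 7, 11, 13, 19, 29, 37, 47, 53, 59, ∞}.
(a,b)_3: α=0, u≡2; β=3, v≡1 (mod 3); (2|3)=-1, (1|3)=+1; sign (−1)^0·-1^3·+1^0 = -1.
(a,b)_29: α=1, u≡15; β=1, v≡17 (mod 29); (15|29)=-1, (17|29)=-1; sign (−1)^0·-1^1·-1^1 = +1.
(a,b)_7: α=1, u≡4; β=1, v≡3 (mod 7); (4|7)=+1, (3|7)=-1; sign (−1)^1·+1^1·-1^1 = +1.
(a,b)_2: α=4, β=-4; u≡5, v≡7 (mod 8); ε(u)ε(v)=0·1, αω(v)=4·0, βω(u)=-4·1; sum ≡ 0  ⇒  +1.
(a,b)_59: α=0, u≡29; β=2, v≡2 (mod 59); (29|59)=+1, (2|59)=-1; sign (−1)^0·+1^2·-1^0 = +1.
(a,b)_11: α=2, u≡8; β=-1, v≡10 (mod 11); (8|11)=-1, (10|11)=-1; sign (−1)^0·-1^-1·-1^2 = -1.
(a,b)_47: α=-2, u≡29; β=0, v≡37 (mod 47); (29|47)=-1, (37|47)=+1; sign (−1)^0·-1^0·+1^-2 = +1.
(a,b)_13: α=0, u≡2; β=-1, v≡3 (mod 13); (2|13)=-1, (3|13)=+1; sign (−1)^0·-1^-1·+1^0 = -1.
(a,b)_53: α=0, u≡23; β=-2, v≡18 (mod 53); (23|53)=-1, (18|53)=-1; sign (−1)^0·-1^-2·-1^0 = +1.
(a,b)_5: α=1, u≡1; β=3, v≡2 (mod 5); (1|5)=+1, (2|5)=-1; sign (−1)^0·+1^3·-1^1 = -1.
(a,b)_19: α=0, u≡12; β=3, v≡7 (mod 19); (12|19)=-1, (7|19)=+1; sign (−1)^0·-1^3·+1^0 = -1.
(a,b)_∞: sgn(-37555)=−, sgn(-8273265)=−, so -1.
(a,b)_37: α=1, u≡4; β=2, v≡34 (mod 37); (4|37)=+1, (34|37)=+1; sign (−1)^0·+1^2·+1^1 = +1.
Ram(-37555, -8273265) = {3, 5, 11, 13, 19, ∞}; no ℚ_3-point on the conic.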